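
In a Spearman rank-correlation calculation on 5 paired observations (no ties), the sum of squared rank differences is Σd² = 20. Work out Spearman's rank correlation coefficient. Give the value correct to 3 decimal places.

0.000

ρ = 1 − 6Σd² / [n(n²−1)] = 1 − 6×20 / (5×24)
  = 1 − 120/120 = 1 − 1.0000 ≈ 0.000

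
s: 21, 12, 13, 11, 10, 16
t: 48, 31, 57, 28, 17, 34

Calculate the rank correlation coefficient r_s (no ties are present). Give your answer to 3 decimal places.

Rank s: 6, 3, 4, 2, 1, 5
Rank t: 5, 3, 6, 2, 1, 4
d = rank(s) − rank(t): 1, 0, -2, 0, 0, 1; Σd² = 6
ρ = 1 − 6Σd² / [n(n²−1)] = 1 − 6×6 / (6×35) = 1 − 36/210 ≈ 0.829

0.829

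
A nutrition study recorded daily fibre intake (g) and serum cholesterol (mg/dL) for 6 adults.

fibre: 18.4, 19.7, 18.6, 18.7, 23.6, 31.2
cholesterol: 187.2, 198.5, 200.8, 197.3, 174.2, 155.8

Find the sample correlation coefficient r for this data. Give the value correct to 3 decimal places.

-0.939

n = 6, Σx = 130.2, Σy = 1113.8, Σx² = 2952.7, Σy² = 208313.3, Σxy = 23751.4
nΣxy − ΣxΣy = 142508.4 − 145016.76 = -2508.36
nΣx² − (Σx)² = 17716.2 − 16952.04 = 764.16; nΣy² − (Σy)² = 1249879.8 − 1240550.44 = 9329.36
r = -2508.36 / √(764.16 × 9329.36) = -2508.36 / 2670.0419 ≈ -0.939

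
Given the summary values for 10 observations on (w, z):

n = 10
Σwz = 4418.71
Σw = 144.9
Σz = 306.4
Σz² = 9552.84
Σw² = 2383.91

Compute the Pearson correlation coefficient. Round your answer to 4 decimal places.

-0.0972

r = (nΣwz − ΣwΣz) / √[(nΣw² − (Σw)²)(nΣz² − (Σz)²)]
Numerator: 10×4418.71 − 144.9×306.4 = -210.26
Denominator: √[(23839.1 − 20996.01)(95528.4 − 93880.96)] = √[2843.09 × 1647.44] = 2164.2135
r = -210.26 / 2164.2135 ≈ -0.0972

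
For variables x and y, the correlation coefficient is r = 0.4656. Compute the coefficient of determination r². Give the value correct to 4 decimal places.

r² = (0.4656)² = 0.2168

0.2168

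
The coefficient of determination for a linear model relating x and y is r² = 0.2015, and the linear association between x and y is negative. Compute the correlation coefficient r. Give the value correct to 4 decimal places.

-0.4489

|r| = √0.2015 = 0.4489
The association is negative, so r = −0.4489.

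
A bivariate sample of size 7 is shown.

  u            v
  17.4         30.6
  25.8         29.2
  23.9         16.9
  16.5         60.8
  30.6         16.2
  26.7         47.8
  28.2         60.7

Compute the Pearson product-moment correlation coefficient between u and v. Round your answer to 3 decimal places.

-0.257

n = 7, Σu = 169.1, Σv = 262.2, Σu² = 4256.35, Σv² = 12003.02, Σuv = 6176.63
nΣuv − ΣuΣv = 43236.41 − 44338.02 = -1101.61
nΣu² − (Σu)² = 29794.45 − 28594.81 = 1199.64; nΣv² − (Σv)² = 84021.14 − 68748.84 = 15272.3
r = -1101.61 / √(1199.64 × 15272.3) = -1101.61 / 4280.3343 ≈ -0.257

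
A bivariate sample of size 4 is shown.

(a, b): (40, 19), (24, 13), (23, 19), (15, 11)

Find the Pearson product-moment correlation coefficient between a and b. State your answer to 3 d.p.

n = 4, Σa = 102, Σb = 62, Σa² = 2930, Σb² = 1012, Σab = 1674
nΣab − ΣaΣb = 6696 − 6324 = 372
nΣa² − (Σa)² = 11720 − 10404 = 1316; nΣb² − (Σb)² = 4048 − 3844 = 204
r = 372 / √(1316 × 204) = 372 / 518.1351 ≈ 0.718

0.718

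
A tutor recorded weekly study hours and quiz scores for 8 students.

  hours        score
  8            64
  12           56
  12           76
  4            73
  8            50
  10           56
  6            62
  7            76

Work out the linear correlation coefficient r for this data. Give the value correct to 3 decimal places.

-0.225

n = 8, Σx = 67, Σy = 513, Σx² = 617, Σy² = 33593, Σxy = 4252
nΣxy − ΣxΣy = 34016 − 34371 = -355
nΣx² − (Σx)² = 4936 − 4489 = 447; nΣy² − (Σy)² = 268744 − 263169 = 5575
r = -355 / √(447 × 5575) = -355 / 1578.6149 ≈ -0.225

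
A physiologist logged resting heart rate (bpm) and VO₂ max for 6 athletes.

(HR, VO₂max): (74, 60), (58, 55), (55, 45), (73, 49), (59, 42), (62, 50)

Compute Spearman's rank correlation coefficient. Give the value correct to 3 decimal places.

0.486

Rank HR: 6, 2, 1, 5, 3, 4
Rank VO₂max: 6, 5, 2, 3, 1, 4
d = rank(HR) − rank(VO₂max): 0, -3, -1, 2, 2, 0; Σd² = 18
ρ = 1 − 6Σd² / [n(n²−1)] = 1 − 6×18 / (6×35) = 1 − 108/210 ≈ 0.486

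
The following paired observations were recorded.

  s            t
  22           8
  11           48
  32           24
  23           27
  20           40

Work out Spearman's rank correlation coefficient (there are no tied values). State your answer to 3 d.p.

-0.700

Rank s: 3, 1, 5, 4, 2
Rank t: 1, 5, 2, 3, 4
d = rank(s) − rank(t): 2, -4, 3, 1, -2; Σd² = 34
ρ = 1 − 6Σd² / [n(n²−1)] = 1 − 6×34 / (5×24) = 1 − 204/120 ≈ -0.700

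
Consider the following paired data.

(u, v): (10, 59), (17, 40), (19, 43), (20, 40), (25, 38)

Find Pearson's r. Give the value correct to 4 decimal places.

n = 5, Σu = 91, Σv = 220, Σu² = 1775, Σv² = 9974, Σuv = 3837
nΣuv − ΣuΣv = 19185 − 20020 = -835
nΣu² − (Σu)² = 8875 − 8281 = 594; nΣv² − (Σv)² = 49870 − 48400 = 1470
r = -835 / √(594 × 1470) = -835 / 934.4410 ≈ -0.8936

-0.8936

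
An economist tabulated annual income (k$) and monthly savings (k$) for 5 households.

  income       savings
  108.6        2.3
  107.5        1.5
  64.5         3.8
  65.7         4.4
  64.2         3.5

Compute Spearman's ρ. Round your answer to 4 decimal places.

-0.5000

Rank income: 5, 4, 2, 3, 1
Rank savings: 2, 1, 4, 5, 3
d = rank(income) − rank(savings): 3, 3, -2, -2, -2; Σd² = 30
ρ = 1 − 6Σd² / [n(n²−1)] = 1 − 6×30 / (5×24) = 1 − 180/120 ≈ -0.5000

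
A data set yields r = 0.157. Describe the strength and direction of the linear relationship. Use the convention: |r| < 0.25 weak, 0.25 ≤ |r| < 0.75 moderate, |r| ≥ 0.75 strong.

r = 0.157 > 0 so the relationship is positive.
|r| = 0.157, which falls in the weak range.

weak positive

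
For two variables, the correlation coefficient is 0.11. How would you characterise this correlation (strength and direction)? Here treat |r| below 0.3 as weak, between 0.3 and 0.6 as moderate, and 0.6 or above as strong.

r = 0.11 > 0 so the relationship is positive.
|r| = 0.11, which falls in the weak range.

weak positive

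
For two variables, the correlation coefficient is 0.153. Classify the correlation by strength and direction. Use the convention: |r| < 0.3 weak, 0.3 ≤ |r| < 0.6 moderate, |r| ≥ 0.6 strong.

weak positive

r = 0.153 > 0 so the relationship is positive.
|r| = 0.153, which falls in the weak range.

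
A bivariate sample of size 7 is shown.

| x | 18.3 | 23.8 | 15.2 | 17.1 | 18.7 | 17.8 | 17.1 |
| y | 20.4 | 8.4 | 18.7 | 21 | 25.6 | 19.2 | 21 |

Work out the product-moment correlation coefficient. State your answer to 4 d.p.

n = 7, Σx = 128, Σy = 134.3, Σx² = 2383.72, Σy² = 2742.41, Σxy = 2396.16
nΣxy − ΣxΣy = 16773.12 − 17190.4 = -417.28
nΣx² − (Σx)² = 16686.04 − 16384 = 302.04; nΣy² − (Σy)² = 19196.87 − 18036.49 = 1160.38
r = -417.28 / √(302.04 × 1160.38) = -417.28 / 592.0145 ≈ -0.7048

-0.7048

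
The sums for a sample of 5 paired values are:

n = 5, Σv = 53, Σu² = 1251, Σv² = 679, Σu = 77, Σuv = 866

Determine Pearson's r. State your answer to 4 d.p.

0.5697

r = (nΣuv − ΣuΣv) / √[(nΣu² − (Σu)²)(nΣv² − (Σv)²)]
Numerator: 5×866 − 77×53 = 249
Denominator: √[(6255 − 5929)(3395 − 2809)] = √[326 × 586] = 437.0767
r = 249 / 437.0767 ≈ 0.5697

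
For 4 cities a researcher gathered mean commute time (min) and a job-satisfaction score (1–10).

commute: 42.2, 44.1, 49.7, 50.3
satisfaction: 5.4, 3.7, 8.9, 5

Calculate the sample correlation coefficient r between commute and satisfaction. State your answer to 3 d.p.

n = 4, Σx = 186.3, Σy = 23, Σx² = 8725.83, Σy² = 147.06, Σxy = 1084.88
nΣxy − ΣxΣy = 4339.52 − 4284.9 = 54.62
nΣx² − (Σx)² = 34903.32 − 34707.69 = 195.63; nΣy² − (Σy)² = 588.24 − 529 = 59.24
r = 54.62 / √(195.63 × 59.24) = 54.62 / 107.6528 ≈ 0.507

0.507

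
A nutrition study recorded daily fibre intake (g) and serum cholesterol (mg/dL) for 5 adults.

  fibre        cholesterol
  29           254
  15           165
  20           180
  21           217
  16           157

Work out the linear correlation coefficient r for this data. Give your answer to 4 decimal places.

0.9550

n = 5, Σx = 101, Σy = 973, Σx² = 2163, Σy² = 195879, Σxy = 20510
nΣxy − ΣxΣy = 102550 − 98273 = 4277
nΣx² − (Σx)² = 10815 − 10201 = 614; nΣy² − (Σy)² = 979395 − 946729 = 32666
r = 4277 / √(614 × 32666) = 4277 / 4478.4957 ≈ 0.9550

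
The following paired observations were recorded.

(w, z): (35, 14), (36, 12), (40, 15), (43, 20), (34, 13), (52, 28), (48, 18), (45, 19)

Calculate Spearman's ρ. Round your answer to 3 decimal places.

Rank w: 2, 3, 4, 5, 1, 8, 7, 6
Rank z: 3, 1, 4, 7, 2, 8, 5, 6
d = rank(w) − rank(z): -1, 2, 0, -2, -1, 0, 2, 0; Σd² = 14
ρ = 1 − 6Σd² / [n(n²−1)] = 1 − 6×14 / (8×63) = 1 − 84/504 ≈ 0.833

0.833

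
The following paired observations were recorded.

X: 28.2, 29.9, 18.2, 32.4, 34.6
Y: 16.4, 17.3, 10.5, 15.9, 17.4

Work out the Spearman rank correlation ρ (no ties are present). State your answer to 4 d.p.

Rank X: 2, 3, 1, 4, 5
Rank Y: 3, 4, 1, 2, 5
d = rank(X) − rank(Y): -1, -1, 0, 2, 0; Σd² = 6
ρ = 1 − 6Σd² / [n(n²−1)] = 1 − 6×6 / (5×24) = 1 − 36/120 ≈ 0.7000

0.7000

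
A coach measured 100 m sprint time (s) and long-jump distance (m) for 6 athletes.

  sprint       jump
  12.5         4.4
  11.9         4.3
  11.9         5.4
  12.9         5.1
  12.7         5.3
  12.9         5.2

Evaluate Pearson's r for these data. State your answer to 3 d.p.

0.317

n = 6, Σx = 74.8, Σy = 29.7, Σx² = 933.58, Σy² = 148.15, Σxy = 370.61
nΣxy − ΣxΣy = 2223.66 − 2221.56 = 2.1
nΣx² − (Σx)² = 5601.48 − 5595.04 = 6.44; nΣy² − (Σy)² = 888.9 − 882.09 = 6.81
r = 2.1 / √(6.44 × 6.81) = 2.1 / 6.6224 ≈ 0.317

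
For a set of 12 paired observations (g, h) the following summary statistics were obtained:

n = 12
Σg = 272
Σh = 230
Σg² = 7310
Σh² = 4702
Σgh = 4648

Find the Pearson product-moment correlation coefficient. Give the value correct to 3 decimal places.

r = (nΣgh − ΣgΣh) / √[(nΣg² − (Σg)²)(nΣh² − (Σh)²)]
Numerator: 12×4648 − 272×230 = -6784
Denominator: √[(87720 − 73984)(56424 − 52900)] = √[13736 × 3524] = 6957.4179
r = -6784 / 6957.4179 ≈ -0.975

-0.975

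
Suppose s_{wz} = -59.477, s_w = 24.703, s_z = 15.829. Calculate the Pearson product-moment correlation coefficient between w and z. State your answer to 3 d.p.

-0.152

r = Cov(w,z) / (s_w · s_z) = -59.477 / (24.703 × 15.829)
  = -59.477 / 391.0238 ≈ -0.152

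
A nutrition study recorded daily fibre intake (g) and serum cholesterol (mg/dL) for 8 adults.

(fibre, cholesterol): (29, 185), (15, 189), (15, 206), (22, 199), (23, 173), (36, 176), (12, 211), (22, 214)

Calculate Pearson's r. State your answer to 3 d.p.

n = 8, Σx = 174, Σy = 1553, Σx² = 4228, Σy² = 303205, Σxy = 33223
nΣxy − ΣxΣy = 265784 − 270222 = -4438
nΣx² − (Σx)² = 33824 − 30276 = 3548; nΣy² − (Σy)² = 2425640 − 2411809 = 13831
r = -4438 / √(3548 × 13831) = -4438 / 7005.1687 ≈ -0.634

-0.634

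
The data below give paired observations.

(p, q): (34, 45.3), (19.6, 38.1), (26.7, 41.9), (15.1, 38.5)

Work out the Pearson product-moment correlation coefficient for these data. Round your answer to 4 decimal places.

n = 4, Σp = 95.4, Σq = 163.8, Σp² = 2481.06, Σq² = 6741.56, Σpq = 3987.04
nΣpq − ΣpΣq = 15948.16 − 15626.52 = 321.64
nΣp² − (Σp)² = 9924.24 − 9101.16 = 823.08; nΣq² − (Σq)² = 26966.24 − 26830.44 = 135.8
r = 321.64 / √(823.08 × 135.8) = 321.64 / 334.3266 ≈ 0.9621

0.9621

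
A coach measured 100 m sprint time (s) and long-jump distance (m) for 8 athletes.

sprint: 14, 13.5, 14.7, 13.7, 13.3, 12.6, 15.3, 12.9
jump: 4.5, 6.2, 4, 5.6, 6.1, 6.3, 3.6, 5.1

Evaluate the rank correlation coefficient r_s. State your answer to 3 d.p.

Rank sprint: 6, 4, 7, 5, 3, 1, 8, 2
Rank jump: 3, 7, 2, 5, 6, 8, 1, 4
d = rank(sprint) − rank(jump): 3, -3, 5, 0, -3, -7, 7, -2; Σd² = 154
ρ = 1 − 6Σd² / [n(n²−1)] = 1 − 6×154 / (8×63) = 1 − 924/504 ≈ -0.833

-0.833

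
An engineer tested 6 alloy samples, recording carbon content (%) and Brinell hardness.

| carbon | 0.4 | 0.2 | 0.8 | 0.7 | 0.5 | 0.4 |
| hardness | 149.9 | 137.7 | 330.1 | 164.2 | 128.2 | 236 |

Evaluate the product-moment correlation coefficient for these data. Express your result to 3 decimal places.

0.607

n = 6, Σx = 3, Σy = 1146.1, Σx² = 1.74, Σy² = 249490.19, Σxy = 625.02
nΣxy − ΣxΣy = 3750.12 − 3438.3 = 311.82
nΣx² − (Σx)² = 10.44 − 9 = 1.44; nΣy² − (Σy)² = 1496941.14 − 1313545.21 = 183395.93
r = 311.82 / √(1.44 × 183395.93) = 311.82 / 513.8970 ≈ 0.607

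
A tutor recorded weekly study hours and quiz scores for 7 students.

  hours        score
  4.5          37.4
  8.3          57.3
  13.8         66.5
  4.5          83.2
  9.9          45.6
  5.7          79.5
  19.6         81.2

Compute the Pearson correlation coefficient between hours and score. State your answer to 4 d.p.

0.2673

n = 7, Σx = 66.3, Σy = 450.7, Σx² = 814.49, Σy² = 31019.59, Σxy = 4432.1
nΣxy − ΣxΣy = 31024.7 − 29881.41 = 1143.29
nΣx² − (Σx)² = 5701.43 − 4395.69 = 1305.74; nΣy² − (Σy)² = 217137.13 − 203130.49 = 14006.64
r = 1143.29 / √(1305.74 × 14006.64) = 1143.29 / 4276.5676 ≈ 0.2673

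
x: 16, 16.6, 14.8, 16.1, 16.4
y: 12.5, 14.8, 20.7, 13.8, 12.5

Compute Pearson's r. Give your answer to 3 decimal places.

-0.847

n = 5, Σx = 79.9, Σy = 74.3, Σx² = 1278.77, Σy² = 1150.47, Σxy = 1179.22
nΣxy − ΣxΣy = 5896.1 − 5936.57 = -40.47
nΣx² − (Σx)² = 6393.85 − 6384.01 = 9.84; nΣy² − (Σy)² = 5752.35 − 5520.49 = 231.86
r = -40.47 / √(9.84 × 231.86) = -40.47 / 47.7651 ≈ -0.847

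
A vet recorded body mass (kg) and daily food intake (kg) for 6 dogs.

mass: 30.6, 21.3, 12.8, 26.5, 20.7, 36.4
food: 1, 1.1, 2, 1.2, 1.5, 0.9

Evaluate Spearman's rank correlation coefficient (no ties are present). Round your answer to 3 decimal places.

-0.943

Rank mass: 5, 3, 1, 4, 2, 6
Rank food: 2, 3, 6, 4, 5, 1
d = rank(mass) − rank(food): 3, 0, -5, 0, -3, 5; Σd² = 68
ρ = 1 − 6Σd² / [n(n²−1)] = 1 − 6×68 / (6×35) = 1 − 408/210 ≈ -0.943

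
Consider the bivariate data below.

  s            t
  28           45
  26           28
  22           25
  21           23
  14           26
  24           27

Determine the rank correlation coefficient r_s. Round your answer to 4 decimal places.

Rank s: 6, 5, 3, 2, 1, 4
Rank t: 6, 5, 2, 1, 3, 4
d = rank(s) − rank(t): 0, 0, 1, 1, -2, 0; Σd² = 6
ρ = 1 − 6Σd² / [n(n²−1)] = 1 − 6×6 / (6×35) = 1 − 36/210 ≈ 0.8286

0.8286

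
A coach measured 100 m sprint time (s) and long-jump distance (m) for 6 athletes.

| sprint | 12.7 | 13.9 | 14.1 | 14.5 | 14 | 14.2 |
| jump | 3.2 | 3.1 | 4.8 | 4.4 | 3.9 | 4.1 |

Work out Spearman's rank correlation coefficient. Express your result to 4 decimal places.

Rank sprint: 1, 2, 4, 6, 3, 5
Rank jump: 2, 1, 6, 5, 3, 4
d = rank(sprint) − rank(jump): -1, 1, -2, 1, 0, 1; Σd² = 8
ρ = 1 − 6Σd² / [n(n²−1)] = 1 − 6×8 / (6×35) = 1 − 48/210 ≈ 0.7714

0.7714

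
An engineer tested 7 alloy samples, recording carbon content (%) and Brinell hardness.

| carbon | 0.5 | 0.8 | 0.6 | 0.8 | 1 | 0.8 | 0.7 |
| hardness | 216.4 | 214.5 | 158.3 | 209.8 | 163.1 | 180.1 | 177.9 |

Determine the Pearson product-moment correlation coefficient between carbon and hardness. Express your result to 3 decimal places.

-0.264

n = 7, Σx = 5.2, Σy = 1320.1, Σx² = 4.02, Σy² = 252600.17, Σxy = 974.33
nΣxy − ΣxΣy = 6820.31 − 6864.52 = -44.21
nΣx² − (Σx)² = 28.14 − 27.04 = 1.1; nΣy² − (Σy)² = 1768201.19 − 1742664.01 = 25537.18
r = -44.21 / √(1.1 × 25537.18) = -44.21 / 167.6034 ≈ -0.264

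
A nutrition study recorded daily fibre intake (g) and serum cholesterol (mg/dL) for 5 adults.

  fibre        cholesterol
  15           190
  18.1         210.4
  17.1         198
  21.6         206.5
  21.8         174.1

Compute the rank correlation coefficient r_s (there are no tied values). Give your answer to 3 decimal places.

-0.100

Rank fibre: 1, 3, 2, 4, 5
Rank cholesterol: 2, 5, 3, 4, 1
d = rank(fibre) − rank(cholesterol): -1, -2, -1, 0, 4; Σd² = 22
ρ = 1 − 6Σd² / [n(n²−1)] = 1 − 6×22 / (5×24) = 1 − 132/120 ≈ -0.100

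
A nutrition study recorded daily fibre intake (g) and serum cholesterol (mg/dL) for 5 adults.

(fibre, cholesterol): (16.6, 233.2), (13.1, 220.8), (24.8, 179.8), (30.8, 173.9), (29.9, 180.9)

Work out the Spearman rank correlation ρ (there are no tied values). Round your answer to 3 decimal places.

-0.800

Rank fibre: 2, 1, 3, 5, 4
Rank cholesterol: 5, 4, 2, 1, 3
d = rank(fibre) − rank(cholesterol): -3, -3, 1, 4, 1; Σd² = 36
ρ = 1 − 6Σd² / [n(n²−1)] = 1 − 6×36 / (5×24) = 1 − 216/120 ≈ -0.800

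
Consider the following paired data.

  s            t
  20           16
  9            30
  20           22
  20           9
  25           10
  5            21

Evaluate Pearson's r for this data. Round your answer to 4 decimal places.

n = 6, Σs = 99, Σt = 108, Σs² = 1931, Σt² = 2262, Σst = 1565
nΣst − ΣsΣt = 9390 − 10692 = -1302
nΣs² − (Σs)² = 11586 − 9801 = 1785; nΣt² − (Σt)² = 13572 − 11664 = 1908
r = -1302 / √(1785 × 1908) = -1302 / 1845.4755 ≈ -0.7055

-0.7055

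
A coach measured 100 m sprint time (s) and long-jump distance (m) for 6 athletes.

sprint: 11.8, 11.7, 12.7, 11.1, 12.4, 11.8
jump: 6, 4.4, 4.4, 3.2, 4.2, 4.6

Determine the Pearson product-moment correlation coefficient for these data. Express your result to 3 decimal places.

0.265

n = 6, Σx = 71.5, Σy = 26.8, Σx² = 853.63, Σy² = 123.76, Σxy = 320.04
nΣxy − ΣxΣy = 1920.24 − 1916.2 = 4.04
nΣx² − (Σx)² = 5121.78 − 5112.25 = 9.53; nΣy² − (Σy)² = 742.56 − 718.24 = 24.32
r = 4.04 / √(9.53 × 24.32) = 4.04 / 15.2240 ≈ 0.265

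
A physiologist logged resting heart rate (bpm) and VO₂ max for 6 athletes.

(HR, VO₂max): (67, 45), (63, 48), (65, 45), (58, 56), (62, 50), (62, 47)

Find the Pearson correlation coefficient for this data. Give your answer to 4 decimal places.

n = 6, Σx = 377, Σy = 291, Σx² = 23735, Σy² = 14199, Σxy = 18226
nΣxy − ΣxΣy = 109356 − 109707 = -351
nΣx² − (Σx)² = 142410 − 142129 = 281; nΣy² − (Σy)² = 85194 − 84681 = 513
r = -351 / √(281 × 513) = -351 / 379.6749 ≈ -0.9245

-0.9245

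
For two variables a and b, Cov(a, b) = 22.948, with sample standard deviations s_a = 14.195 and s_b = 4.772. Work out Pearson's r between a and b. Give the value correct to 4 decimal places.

r = Cov(a,b) / (s_a · s_b) = 22.948 / (14.195 × 4.772)
  = 22.948 / 67.7385 ≈ 0.3388

0.3388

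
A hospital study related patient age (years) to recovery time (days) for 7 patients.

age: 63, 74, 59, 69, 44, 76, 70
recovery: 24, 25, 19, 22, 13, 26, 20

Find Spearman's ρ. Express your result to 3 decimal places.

0.857

Rank age: 3, 6, 2, 4, 1, 7, 5
Rank recovery: 5, 6, 2, 4, 1, 7, 3
d = rank(age) − rank(recovery): -2, 0, 0, 0, 0, 0, 2; Σd² = 8
ρ = 1 − 6Σd² / [n(n²−1)] = 1 − 6×8 / (7×48) = 1 − 48/336 ≈ 0.857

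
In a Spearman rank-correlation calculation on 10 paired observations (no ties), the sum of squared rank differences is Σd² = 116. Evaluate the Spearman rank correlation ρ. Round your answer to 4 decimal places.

0.2970

ρ = 1 − 6Σd² / [n(n²−1)] = 1 − 6×116 / (10×99)
  = 1 − 696/990 = 1 − 0.70303 ≈ 0.2970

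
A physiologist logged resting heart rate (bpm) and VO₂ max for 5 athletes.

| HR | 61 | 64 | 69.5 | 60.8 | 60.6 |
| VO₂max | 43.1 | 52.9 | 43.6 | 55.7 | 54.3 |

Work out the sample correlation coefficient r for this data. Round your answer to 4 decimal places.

-0.5162

n = 5, Σx = 315.9, Σy = 249.6, Σx² = 20016.25, Σy² = 12607.96, Σxy = 15722.04
nΣxy − ΣxΣy = 78610.2 − 78848.64 = -238.44
nΣx² − (Σx)² = 100081.25 − 99792.81 = 288.44; nΣy² − (Σy)² = 63039.8 − 62300.16 = 739.64
r = -238.44 / √(288.44 × 739.64) = -238.44 / 461.8893 ≈ -0.5162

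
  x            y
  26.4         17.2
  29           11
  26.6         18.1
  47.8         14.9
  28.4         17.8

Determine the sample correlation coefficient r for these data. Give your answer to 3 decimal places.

n = 5, Σx = 158.2, Σy = 79, Σx² = 5336.92, Σy² = 1283.3, Σxy = 2472.28
nΣxy − ΣxΣy = 12361.4 − 12497.8 = -136.4
nΣx² − (Σx)² = 26684.6 − 25027.24 = 1657.36; nΣy² − (Σy)² = 6416.5 − 6241 = 175.5
r = -136.4 / √(1657.36 × 175.5) = -136.4 / 539.3206 ≈ -0.253

-0.253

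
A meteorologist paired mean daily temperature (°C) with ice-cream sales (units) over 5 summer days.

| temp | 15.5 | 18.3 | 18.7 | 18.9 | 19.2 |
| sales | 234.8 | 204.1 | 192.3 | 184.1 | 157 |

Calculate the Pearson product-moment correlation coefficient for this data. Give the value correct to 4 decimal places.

n = 5, Σx = 90.6, Σy = 972.3, Σx² = 1650.68, Σy² = 192308.95, Σxy = 17464.33
nΣxy − ΣxΣy = 87321.65 − 88090.38 = -768.73
nΣx² − (Σx)² = 8253.4 − 8208.36 = 45.04; nΣy² − (Σy)² = 961544.75 − 945367.29 = 16177.46
r = -768.73 / √(45.04 × 16177.46) = -768.73 / 853.5999 ≈ -0.9006

-0.9006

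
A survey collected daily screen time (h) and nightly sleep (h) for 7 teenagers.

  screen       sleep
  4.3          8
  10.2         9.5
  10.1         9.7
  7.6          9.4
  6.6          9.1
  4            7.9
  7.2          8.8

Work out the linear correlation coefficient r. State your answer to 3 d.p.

n = 7, Σx = 50, Σy = 62.4, Σx² = 393.7, Σy² = 559.36, Σxy = 455.73
nΣxy − ΣxΣy = 3190.11 − 3120 = 70.11
nΣx² − (Σx)² = 2755.9 − 2500 = 255.9; nΣy² − (Σy)² = 3915.52 − 3893.76 = 21.76
r = 70.11 / √(255.9 × 21.76) = 70.11 / 74.6216 ≈ 0.940

0.940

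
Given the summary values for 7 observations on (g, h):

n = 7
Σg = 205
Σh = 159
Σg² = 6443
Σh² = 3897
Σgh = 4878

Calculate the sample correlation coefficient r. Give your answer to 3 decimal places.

0.626

r = (nΣgh − ΣgΣh) / √[(nΣg² − (Σg)²)(nΣh² − (Σh)²)]
Numerator: 7×4878 − 205×159 = 1551
Denominator: √[(45101 − 42025)(27279 − 25281)] = √[3076 × 1998] = 2479.0821
r = 1551 / 2479.0821 ≈ 0.626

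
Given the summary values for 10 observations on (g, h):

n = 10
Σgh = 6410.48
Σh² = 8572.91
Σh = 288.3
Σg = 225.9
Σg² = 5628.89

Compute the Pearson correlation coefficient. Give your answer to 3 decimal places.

r = (nΣgh − ΣgΣh) / √[(nΣg² − (Σg)²)(nΣh² − (Σh)²)]
Numerator: 10×6410.48 − 225.9×288.3 = -1022.17
Denominator: √[(56288.9 − 51030.81)(85729.1 − 83116.89)] = √[5258.09 × 2612.21] = 3706.1078
r = -1022.17 / 3706.1078 ≈ -0.276

-0.276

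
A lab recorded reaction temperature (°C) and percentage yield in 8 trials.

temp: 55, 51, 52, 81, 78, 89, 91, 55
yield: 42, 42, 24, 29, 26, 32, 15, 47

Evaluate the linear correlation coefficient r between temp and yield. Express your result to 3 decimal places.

-0.651

n = 8, Σx = 552, Σy = 257, Σx² = 40202, Σy² = 9079, Σxy = 16875
nΣxy − ΣxΣy = 135000 − 141864 = -6864
nΣx² − (Σx)² = 321616 − 304704 = 16912; nΣy² − (Σy)² = 72632 − 66049 = 6583
r = -6864 / √(16912 × 6583) = -6864 / 10551.3836 ≈ -0.651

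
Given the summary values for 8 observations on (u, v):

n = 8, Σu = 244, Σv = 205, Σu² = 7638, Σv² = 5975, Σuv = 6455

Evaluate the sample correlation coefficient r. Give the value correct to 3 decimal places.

r = (nΣuv − ΣuΣv) / √[(nΣu² − (Σu)²)(nΣv² − (Σv)²)]
Numerator: 8×6455 − 244×205 = 1620
Denominator: √[(61104 − 59536)(47800 − 42025)] = √[1568 × 5775] = 3009.1859
r = 1620 / 3009.1859 ≈ 0.538

0.538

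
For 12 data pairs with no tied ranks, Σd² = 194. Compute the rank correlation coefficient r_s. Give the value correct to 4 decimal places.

0.3217

ρ = 1 − 6Σd² / [n(n²−1)] = 1 − 6×194 / (12×143)
  = 1 − 1164/1716 = 1 − 0.67832 ≈ 0.3217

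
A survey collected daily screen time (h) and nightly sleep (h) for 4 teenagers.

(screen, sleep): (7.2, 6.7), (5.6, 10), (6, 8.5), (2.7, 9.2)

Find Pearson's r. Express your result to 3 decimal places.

n = 4, Σx = 21.5, Σy = 34.4, Σx² = 126.49, Σy² = 301.78, Σxy = 180.08
nΣxy − ΣxΣy = 720.32 − 739.6 = -19.28
nΣx² − (Σx)² = 505.96 − 462.25 = 43.71; nΣy² − (Σy)² = 1207.12 − 1183.36 = 23.76
r = -19.28 / √(43.71 × 23.76) = -19.28 / 32.2265 ≈ -0.598

-0.598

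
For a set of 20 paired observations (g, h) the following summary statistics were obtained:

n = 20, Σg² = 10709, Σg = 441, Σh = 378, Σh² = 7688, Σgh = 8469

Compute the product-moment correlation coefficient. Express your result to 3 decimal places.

0.183

r = (nΣgh − ΣgΣh) / √[(nΣg² − (Σg)²)(nΣh² − (Σh)²)]
Numerator: 20×8469 − 441×378 = 2682
Denominator: √[(214180 − 194481)(153760 − 142884)] = √[19699 × 10876] = 14637.1556
r = 2682 / 14637.1556 ≈ 0.183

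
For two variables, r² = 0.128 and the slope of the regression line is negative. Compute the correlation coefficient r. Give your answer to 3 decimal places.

|r| = √0.128 = 0.358
The association is negative, so r = −0.358.

-0.358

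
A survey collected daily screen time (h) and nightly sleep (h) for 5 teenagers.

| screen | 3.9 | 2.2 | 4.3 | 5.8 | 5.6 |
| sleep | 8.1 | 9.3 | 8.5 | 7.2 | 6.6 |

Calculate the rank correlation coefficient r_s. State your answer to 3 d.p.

Rank screen: 2, 1, 3, 5, 4
Rank sleep: 3, 5, 4, 2, 1
d = rank(screen) − rank(sleep): -1, -4, -1, 3, 3; Σd² = 36
ρ = 1 − 6Σd² / [n(n²−1)] = 1 − 6×36 / (5×24) = 1 − 216/120 ≈ -0.800

-0.800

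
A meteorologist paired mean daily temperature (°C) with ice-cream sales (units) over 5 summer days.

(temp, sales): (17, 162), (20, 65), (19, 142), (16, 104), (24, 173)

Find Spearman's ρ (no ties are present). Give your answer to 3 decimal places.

0.300

Rank temp: 2, 4, 3, 1, 5
Rank sales: 4, 1, 3, 2, 5
d = rank(temp) − rank(sales): -2, 3, 0, -1, 0; Σd² = 14
ρ = 1 − 6Σd² / [n(n²−1)] = 1 − 6×14 / (5×24) = 1 − 84/120 ≈ 0.300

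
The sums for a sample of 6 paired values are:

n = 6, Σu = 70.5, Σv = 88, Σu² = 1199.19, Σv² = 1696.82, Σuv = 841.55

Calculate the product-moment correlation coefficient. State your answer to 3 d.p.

-0.496

r = (nΣuv − ΣuΣv) / √[(nΣu² − (Σu)²)(nΣv² − (Σv)²)]
Numerator: 6×841.55 − 70.5×88 = -1154.7
Denominator: √[(7195.14 − 4970.25)(10180.92 − 7744)] = √[2224.89 × 2436.92] = 2328.4928
r = -1154.7 / 2328.4928 ≈ -0.496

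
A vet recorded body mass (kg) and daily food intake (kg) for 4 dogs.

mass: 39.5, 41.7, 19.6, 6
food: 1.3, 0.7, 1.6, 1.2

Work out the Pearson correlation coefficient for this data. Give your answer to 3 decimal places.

-0.475

n = 4, Σx = 106.8, Σy = 4.8, Σx² = 3719.3, Σy² = 6.18, Σxy = 119.1
nΣxy − ΣxΣy = 476.4 − 512.64 = -36.24
nΣx² − (Σx)² = 14877.2 − 11406.24 = 3470.96; nΣy² − (Σy)² = 24.72 − 23.04 = 1.68
r = -36.24 / √(3470.96 × 1.68) = -36.24 / 76.3624 ≈ -0.475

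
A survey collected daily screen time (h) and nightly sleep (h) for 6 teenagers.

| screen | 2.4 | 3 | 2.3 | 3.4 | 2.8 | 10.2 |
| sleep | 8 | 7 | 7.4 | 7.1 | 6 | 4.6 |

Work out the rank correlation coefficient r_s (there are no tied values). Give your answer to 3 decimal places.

-0.714

Rank screen: 2, 4, 1, 5, 3, 6
Rank sleep: 6, 3, 5, 4, 2, 1
d = rank(screen) − rank(sleep): -4, 1, -4, 1, 1, 5; Σd² = 60
ρ = 1 − 6Σd² / [n(n²−1)] = 1 − 6×60 / (6×35) = 1 − 360/210 ≈ -0.714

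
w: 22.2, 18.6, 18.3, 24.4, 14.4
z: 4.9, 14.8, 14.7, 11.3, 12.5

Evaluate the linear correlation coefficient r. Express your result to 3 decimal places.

-0.492

n = 5, Σw = 97.9, Σz = 58.2, Σw² = 1976.41, Σz² = 743.08, Σwz = 1108.79
nΣwz − ΣwΣz = 5543.95 − 5697.78 = -153.83
nΣw² − (Σw)² = 9882.05 − 9584.41 = 297.64; nΣz² − (Σz)² = 3715.4 − 3387.24 = 328.16
r = -153.83 / √(297.64 × 328.16) = -153.83 / 312.5277 ≈ -0.492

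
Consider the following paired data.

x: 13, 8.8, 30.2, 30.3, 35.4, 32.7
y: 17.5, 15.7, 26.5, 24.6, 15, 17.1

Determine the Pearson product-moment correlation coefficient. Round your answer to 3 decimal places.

0.306

n = 6, Σx = 150.4, Σy = 116.4, Σx² = 4399.02, Σy² = 2377.56, Σxy = 3001.51
nΣxy − ΣxΣy = 18009.06 − 17506.56 = 502.5
nΣx² − (Σx)² = 26394.12 − 22620.16 = 3773.96; nΣy² − (Σy)² = 14265.36 − 13548.96 = 716.4
r = 502.5 / √(3773.96 × 716.4) = 502.5 / 1644.2825 ≈ 0.306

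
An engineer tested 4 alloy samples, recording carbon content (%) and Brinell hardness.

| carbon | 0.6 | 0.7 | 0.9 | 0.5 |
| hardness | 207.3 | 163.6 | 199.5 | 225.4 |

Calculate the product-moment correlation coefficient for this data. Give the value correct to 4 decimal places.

n = 4, Σx = 2.7, Σy = 795.8, Σx² = 1.91, Σy² = 160343.66, Σxy = 531.15
nΣxy − ΣxΣy = 2124.6 − 2148.66 = -24.06
nΣx² − (Σx)² = 7.64 − 7.29 = 0.35; nΣy² − (Σy)² = 641374.64 − 633297.64 = 8077
r = -24.06 / √(0.35 × 8077) = -24.06 / 53.1691 ≈ -0.4525

-0.4525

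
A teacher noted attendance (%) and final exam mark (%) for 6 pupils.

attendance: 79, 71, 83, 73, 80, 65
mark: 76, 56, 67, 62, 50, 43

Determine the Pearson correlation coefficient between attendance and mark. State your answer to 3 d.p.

0.634

n = 6, Σx = 451, Σy = 354, Σx² = 34125, Σy² = 21594, Σxy = 26862
nΣxy − ΣxΣy = 161172 − 159654 = 1518
nΣx² − (Σx)² = 204750 − 203401 = 1349; nΣy² − (Σy)² = 129564 − 125316 = 4248
r = 1518 / √(1349 × 4248) = 1518 / 2393.8571 ≈ 0.634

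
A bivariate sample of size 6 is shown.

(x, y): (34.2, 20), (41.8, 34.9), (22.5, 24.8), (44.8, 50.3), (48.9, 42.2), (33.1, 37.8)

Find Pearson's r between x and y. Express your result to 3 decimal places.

0.719

n = 6, Σx = 225.3, Σy = 210, Σx² = 8916.99, Σy² = 7972.82, Σxy = 8269.02
nΣxy − ΣxΣy = 49614.12 − 47313 = 2301.12
nΣx² − (Σx)² = 53501.94 − 50760.09 = 2741.85; nΣy² − (Σy)² = 47836.92 − 44100 = 3736.92
r = 2301.12 / √(2741.85 × 3736.92) = 2301.12 / 3200.9489 ≈ 0.719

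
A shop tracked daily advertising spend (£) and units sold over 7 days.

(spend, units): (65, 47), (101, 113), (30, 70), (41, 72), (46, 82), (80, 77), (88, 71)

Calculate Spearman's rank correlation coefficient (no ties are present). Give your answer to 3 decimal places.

Rank spend: 4, 7, 1, 2, 3, 5, 6
Rank units: 1, 7, 2, 4, 6, 5, 3
d = rank(spend) − rank(units): 3, 0, -1, -2, -3, 0, 3; Σd² = 32
ρ = 1 − 6Σd² / [n(n²−1)] = 1 − 6×32 / (7×48) = 1 − 192/336 ≈ 0.429

0.429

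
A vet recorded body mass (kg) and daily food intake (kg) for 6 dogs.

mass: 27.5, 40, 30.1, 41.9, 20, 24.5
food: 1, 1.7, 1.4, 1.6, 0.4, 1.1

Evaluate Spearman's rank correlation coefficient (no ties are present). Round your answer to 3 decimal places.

0.886

Rank mass: 3, 5, 4, 6, 1, 2
Rank food: 2, 6, 4, 5, 1, 3
d = rank(mass) − rank(food): 1, -1, 0, 1, 0, -1; Σd² = 4
ρ = 1 − 6Σd² / [n(n²−1)] = 1 − 6×4 / (6×35) = 1 − 24/210 ≈ 0.886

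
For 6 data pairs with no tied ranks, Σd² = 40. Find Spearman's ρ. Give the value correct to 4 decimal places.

ρ = 1 − 6Σd² / [n(n²−1)] = 1 − 6×40 / (6×35)
  = 1 − 240/210 = 1 − 1.14286 ≈ -0.1429

-0.1429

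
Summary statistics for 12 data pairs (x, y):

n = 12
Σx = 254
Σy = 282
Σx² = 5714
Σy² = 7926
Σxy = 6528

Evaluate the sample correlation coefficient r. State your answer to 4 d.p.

r = (nΣxy − ΣxΣy) / √[(nΣx² − (Σx)²)(nΣy² − (Σy)²)]
Numerator: 12×6528 − 254×282 = 6708
Denominator: √[(68568 − 64516)(95112 − 79524)] = √[4052 × 15588] = 7947.4887
r = 6708 / 7947.4887 ≈ 0.8440

0.8440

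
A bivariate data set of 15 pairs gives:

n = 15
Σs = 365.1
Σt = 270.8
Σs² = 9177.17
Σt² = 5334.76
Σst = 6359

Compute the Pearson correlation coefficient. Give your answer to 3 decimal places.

-0.645

r = (nΣst − ΣsΣt) / √[(nΣs² − (Σs)²)(nΣt² − (Σt)²)]
Numerator: 15×6359 − 365.1×270.8 = -3484.08
Denominator: √[(137657.55 − 133298.01)(80021.4 − 73332.64)] = √[4359.54 × 6688.76] = 5399.9923
r = -3484.08 / 5399.9923 ≈ -0.645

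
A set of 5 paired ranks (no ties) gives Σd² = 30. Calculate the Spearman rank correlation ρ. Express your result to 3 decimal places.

-0.500

ρ = 1 − 6Σd² / [n(n²−1)] = 1 − 6×30 / (5×24)
  = 1 − 180/120 = 1 − 1.5000 ≈ -0.500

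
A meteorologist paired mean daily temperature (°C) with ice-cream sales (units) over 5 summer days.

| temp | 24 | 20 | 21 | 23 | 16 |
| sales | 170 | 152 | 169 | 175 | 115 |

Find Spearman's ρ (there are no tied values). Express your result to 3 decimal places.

Rank temp: 5, 2, 3, 4, 1
Rank sales: 4, 2, 3, 5, 1
d = rank(temp) − rank(sales): 1, 0, 0, -1, 0; Σd² = 2
ρ = 1 − 6Σd² / [n(n²−1)] = 1 − 6×2 / (5×24) = 1 − 12/120 ≈ 0.900

0.900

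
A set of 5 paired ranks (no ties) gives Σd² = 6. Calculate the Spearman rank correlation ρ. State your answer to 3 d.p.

ρ = 1 − 6Σd² / [n(n²−1)] = 1 − 6×6 / (5×24)
  = 1 − 36/120 = 1 − 0.3000 ≈ 0.700

0.700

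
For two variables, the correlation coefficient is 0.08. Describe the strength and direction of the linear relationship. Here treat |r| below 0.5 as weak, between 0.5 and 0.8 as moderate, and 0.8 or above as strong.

weak positive

r = 0.08 > 0 so the relationship is positive.
|r| = 0.08, which falls in the weak range.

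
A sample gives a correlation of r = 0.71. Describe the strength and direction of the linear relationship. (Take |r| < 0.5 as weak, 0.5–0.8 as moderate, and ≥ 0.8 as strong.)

moderate positive

r = 0.71 > 0 so the relationship is positive.
|r| = 0.71, which falls in the moderate range.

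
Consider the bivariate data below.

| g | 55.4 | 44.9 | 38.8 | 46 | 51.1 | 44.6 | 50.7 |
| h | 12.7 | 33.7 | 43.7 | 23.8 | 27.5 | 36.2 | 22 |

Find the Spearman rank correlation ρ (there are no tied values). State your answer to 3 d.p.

-0.893

Rank g: 7, 3, 1, 4, 6, 2, 5
Rank h: 1, 5, 7, 3, 4, 6, 2
d = rank(g) − rank(h): 6, -2, -6, 1, 2, -4, 3; Σd² = 106
ρ = 1 − 6Σd² / [n(n²−1)] = 1 − 6×106 / (7×48) = 1 − 636/336 ≈ -0.893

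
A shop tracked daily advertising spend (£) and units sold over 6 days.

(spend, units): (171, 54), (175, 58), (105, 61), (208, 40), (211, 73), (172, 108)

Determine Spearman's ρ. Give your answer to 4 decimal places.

-0.0286

Rank spend: 2, 4, 1, 5, 6, 3
Rank units: 2, 3, 4, 1, 5, 6
d = rank(spend) − rank(units): 0, 1, -3, 4, 1, -3; Σd² = 36
ρ = 1 − 6Σd² / [n(n²−1)] = 1 − 6×36 / (6×35) = 1 − 216/210 ≈ -0.0286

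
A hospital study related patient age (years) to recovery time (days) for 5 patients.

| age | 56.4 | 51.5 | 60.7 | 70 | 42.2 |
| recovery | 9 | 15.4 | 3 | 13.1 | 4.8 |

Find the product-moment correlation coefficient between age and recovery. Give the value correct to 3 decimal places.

0.267

n = 5, Σx = 280.8, Σy = 45.3, Σx² = 16198.54, Σy² = 521.81, Σxy = 2602.36
nΣxy − ΣxΣy = 13011.8 − 12720.24 = 291.56
nΣx² − (Σx)² = 80992.7 − 78848.64 = 2144.06; nΣy² − (Σy)² = 2609.05 − 2052.09 = 556.96
r = 291.56 / √(2144.06 × 556.96) = 291.56 / 1092.7743 ≈ 0.267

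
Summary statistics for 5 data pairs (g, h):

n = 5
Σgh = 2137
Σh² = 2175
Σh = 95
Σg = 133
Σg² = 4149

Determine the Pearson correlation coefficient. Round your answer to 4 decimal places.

r = (nΣgh − ΣgΣh) / √[(nΣg² − (Σg)²)(nΣh² − (Σh)²)]
Numerator: 5×2137 − 133×95 = -1950
Denominator: √[(20745 − 17689)(10875 − 9025)] = √[3056 × 1850] = 2377.7300
r = -1950 / 2377.7300 ≈ -0.8201

-0.8201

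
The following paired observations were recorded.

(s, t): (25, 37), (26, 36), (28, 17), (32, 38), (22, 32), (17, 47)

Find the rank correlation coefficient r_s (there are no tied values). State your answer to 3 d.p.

-0.257

Rank s: 3, 4, 5, 6, 2, 1
Rank t: 4, 3, 1, 5, 2, 6
d = rank(s) − rank(t): -1, 1, 4, 1, 0, -5; Σd² = 44
ρ = 1 − 6Σd² / [n(n²−1)] = 1 − 6×44 / (6×35) = 1 − 264/210 ≈ -0.257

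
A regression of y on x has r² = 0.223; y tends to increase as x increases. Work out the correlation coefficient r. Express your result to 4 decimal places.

0.4722

|r| = √0.223 = 0.4722
The association is positive, so r = 0.4722.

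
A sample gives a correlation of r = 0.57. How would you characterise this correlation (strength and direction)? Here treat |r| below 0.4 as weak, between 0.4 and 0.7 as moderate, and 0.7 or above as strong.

r = 0.57 > 0 so the relationship is positive.
|r| = 0.57, which falls in the moderate range.

moderate positive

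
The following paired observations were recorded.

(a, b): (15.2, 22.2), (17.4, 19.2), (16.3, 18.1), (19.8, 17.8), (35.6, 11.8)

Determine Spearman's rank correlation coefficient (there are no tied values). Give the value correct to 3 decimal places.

Rank a: 1, 3, 2, 4, 5
Rank b: 5, 4, 3, 2, 1
d = rank(a) − rank(b): -4, -1, -1, 2, 4; Σd² = 38
ρ = 1 − 6Σd² / [n(n²−1)] = 1 − 6×38 / (5×24) = 1 − 228/120 ≈ -0.900

-0.900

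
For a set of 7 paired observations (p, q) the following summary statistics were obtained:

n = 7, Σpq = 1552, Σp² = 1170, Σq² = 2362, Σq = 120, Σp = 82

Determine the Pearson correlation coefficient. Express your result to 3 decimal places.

0.579

r = (nΣpq − ΣpΣq) / √[(nΣp² − (Σp)²)(nΣq² − (Σq)²)]
Numerator: 7×1552 − 82×120 = 1024
Denominator: √[(8190 − 6724)(16534 − 14400)] = √[1466 × 2134] = 1768.7408
r = 1024 / 1768.7408 ≈ 0.579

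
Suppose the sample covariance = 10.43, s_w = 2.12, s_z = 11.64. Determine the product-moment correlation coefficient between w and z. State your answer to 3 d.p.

0.423

r = Cov(w,z) / (s_w · s_z) = 10.43 / (2.12 × 11.64)
  = 10.43 / 24.6768 ≈ 0.423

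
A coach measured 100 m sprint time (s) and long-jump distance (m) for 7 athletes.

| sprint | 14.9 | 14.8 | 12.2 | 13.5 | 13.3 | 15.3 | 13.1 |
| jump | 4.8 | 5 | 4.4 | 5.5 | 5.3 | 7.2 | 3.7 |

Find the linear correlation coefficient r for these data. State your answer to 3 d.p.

0.613

n = 7, Σx = 97.1, Σy = 35.9, Σx² = 1354.73, Σy² = 191.27, Σxy = 502.57
nΣxy − ΣxΣy = 3517.99 − 3485.89 = 32.1
nΣx² − (Σx)² = 9483.11 − 9428.41 = 54.7; nΣy² − (Σy)² = 1338.89 − 1288.81 = 50.08
r = 32.1 / √(54.7 × 50.08) = 32.1 / 52.3390 ≈ 0.613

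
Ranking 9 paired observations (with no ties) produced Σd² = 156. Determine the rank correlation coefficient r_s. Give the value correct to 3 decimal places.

ρ = 1 − 6Σd² / [n(n²−1)] = 1 − 6×156 / (9×80)
  = 1 − 936/720 = 1 − 1.3000 ≈ -0.300

-0.300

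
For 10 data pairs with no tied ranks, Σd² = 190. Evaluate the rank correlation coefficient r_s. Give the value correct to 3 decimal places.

-0.152

ρ = 1 − 6Σd² / [n(n²−1)] = 1 − 6×190 / (10×99)
  = 1 − 1140/990 = 1 − 1.1515 ≈ -0.152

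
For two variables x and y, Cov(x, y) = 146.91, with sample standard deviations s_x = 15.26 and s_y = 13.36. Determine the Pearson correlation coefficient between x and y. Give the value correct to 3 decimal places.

0.721

r = Cov(x,y) / (s_x · s_y) = 146.91 / (15.26 × 13.36)
  = 146.91 / 203.8736 ≈ 0.721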